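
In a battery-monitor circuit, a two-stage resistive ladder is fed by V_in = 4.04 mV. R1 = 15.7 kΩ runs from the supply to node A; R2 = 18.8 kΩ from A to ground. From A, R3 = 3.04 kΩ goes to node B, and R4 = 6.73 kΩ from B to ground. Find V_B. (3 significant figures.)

V_B ≈ 0.809 mV

The second stage (R3 + R4 = 9.770 kΩ) loads node A in parallel with R2.
R2 ‖ (R3+R4) = 6.429 kΩ.
So V_A = 4.04 × 0.2905 = 1.174 mV.
V_B = V_A × 0.6888 = 0.8085 mV.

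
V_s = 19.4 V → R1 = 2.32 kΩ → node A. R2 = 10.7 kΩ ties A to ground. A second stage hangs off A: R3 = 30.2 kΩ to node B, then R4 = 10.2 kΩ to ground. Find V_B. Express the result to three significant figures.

V_B ≈ 3.84 V

Node A sees R2 in parallel with the series input of stage 2, R3 + R4 = 40.40 kΩ.
Effective lower resistance at A: R2 ‖ 40.40 = 8.459 kΩ.
So V_A = 19.4 × 0.7848 = 15.22 V.
Then the unloaded second divider: V_B = V_A × R4/(R3+R4) = 15.22 × 0.2525 = 3.844 V.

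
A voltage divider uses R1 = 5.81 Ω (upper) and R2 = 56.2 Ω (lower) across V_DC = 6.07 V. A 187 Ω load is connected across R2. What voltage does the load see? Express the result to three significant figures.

V_out ≈ 5.35 V

R2 ‖ R_L = (56.2 × 187)/(56.2 + 187) = 43.21 Ω.
Then V_out = V_DC · R2'/(R1 + R2') = 6.07 × 43.21/49.02 = 5.351 V.
(Unloaded it would be 5.50 V; the load pulls it down.)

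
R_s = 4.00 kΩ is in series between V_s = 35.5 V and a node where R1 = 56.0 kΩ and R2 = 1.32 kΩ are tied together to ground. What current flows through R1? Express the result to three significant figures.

Equivalent of the parallel group: R_p = 1.290 kΩ.
V_A by voltage divider: V_A = 35.5 × 1.290/(4.00 + 1.290) = 8.655 V.
I(R1) = V_A / R1 = 8.655/56.0 = 0.1546 mA.

I ≈ 0.155 mA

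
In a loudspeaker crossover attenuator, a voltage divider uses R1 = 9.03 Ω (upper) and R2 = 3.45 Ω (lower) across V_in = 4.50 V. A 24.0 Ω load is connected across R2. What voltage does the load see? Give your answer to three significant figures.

First combine the lower leg with the load: R2 ‖ R_L = 3.016 Ω.
Now apply the divider: V_out = 4.50 × 0.2504 = 1.127 V.

V_out ≈ 1.13 V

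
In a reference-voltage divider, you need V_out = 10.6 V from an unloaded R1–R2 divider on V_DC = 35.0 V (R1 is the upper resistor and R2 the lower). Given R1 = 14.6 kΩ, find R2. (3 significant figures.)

R2 ≈ 6.34 kΩ

V_out/V_DC = R2/(R1+R2) = 0.3029.
R2 = R1 · 0.3029/(1 − 0.3029) = 6.343 kΩ.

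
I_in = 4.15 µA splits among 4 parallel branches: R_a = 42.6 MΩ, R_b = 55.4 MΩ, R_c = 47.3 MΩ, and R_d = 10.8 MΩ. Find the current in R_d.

Total conductance ΣG = 1/42.6 + 1/55.4 + 1/47.3 + 1/10.8 = 0.1553 (units of 1/MΩ).
By the current-divider rule, I = I_in · G_k/ΣG = 4.15 × 0.5964 = 2.475 µA.

I ≈ 2.47 µA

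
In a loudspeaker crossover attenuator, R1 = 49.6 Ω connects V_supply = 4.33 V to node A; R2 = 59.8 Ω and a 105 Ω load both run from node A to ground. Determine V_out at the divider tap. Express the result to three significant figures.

V_out ≈ 1.88 V

R2 ‖ R_L = (59.8 × 105)/(59.8 + 105) = 38.10 Ω.
Then V_out = V_supply · R2'/(R1 + R2') = 4.33 × 38.10/87.70 = 1.881 V.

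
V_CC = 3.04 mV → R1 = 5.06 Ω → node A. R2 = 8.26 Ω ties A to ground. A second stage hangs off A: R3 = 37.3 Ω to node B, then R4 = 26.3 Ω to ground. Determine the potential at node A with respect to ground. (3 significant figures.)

The second stage (R3 + R4 = 63.60 Ω) loads node A in parallel with R2.
R2 ‖ (R3+R4) = 7.311 Ω.
So V_A = 3.04 × 0.5910 = 1.797 mV.

V_A ≈ 1.80 mV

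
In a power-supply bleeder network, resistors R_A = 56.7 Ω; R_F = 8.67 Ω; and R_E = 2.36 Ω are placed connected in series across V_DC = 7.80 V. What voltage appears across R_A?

Total series resistance ΣR = 56.7 + 8.67 + 2.36 = 67.73 Ω.
V = V_DC · R/ΣR = 7.80 × 0.8371 = 6.530 V.

V ≈ 6.53 V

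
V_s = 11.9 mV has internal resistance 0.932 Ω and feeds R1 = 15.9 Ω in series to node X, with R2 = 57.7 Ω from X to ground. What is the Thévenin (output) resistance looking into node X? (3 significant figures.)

R1' = 0.932 + 15.9 = 16.83 Ω (source resistance + R1).
With V_s suppressed (replaced by a short), R_th = R1' ‖ R2 = (16.83 × 57.7)/(16.83 + 57.7) = 13.03 Ω.

R_th ≈ 13.0 Ω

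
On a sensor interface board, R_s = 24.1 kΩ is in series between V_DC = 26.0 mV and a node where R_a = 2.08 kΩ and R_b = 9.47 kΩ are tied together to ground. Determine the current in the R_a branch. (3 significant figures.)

Parallel bank: R_p = 1/(1/2.08 + 1/9.47) = 1.705 kΩ.
V_A = 26.0 × 1.705/25.81 = 1.718 mV.
I(R_a) = V_A / R_a = 1.718/2.08 = 0.8261 µA.

I ≈ 0.826 µA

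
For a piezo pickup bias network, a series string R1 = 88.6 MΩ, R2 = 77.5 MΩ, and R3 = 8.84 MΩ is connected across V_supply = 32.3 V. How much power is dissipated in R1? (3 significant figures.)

ΣR = 174.9 MΩ → I = 32.3/174.9 = 0.1846 µA.
V(R1) = I·R = 16.36 V; P = V·I = 16.36 × 0.1846 = 3.020 µW.

P ≈ 3.02 µW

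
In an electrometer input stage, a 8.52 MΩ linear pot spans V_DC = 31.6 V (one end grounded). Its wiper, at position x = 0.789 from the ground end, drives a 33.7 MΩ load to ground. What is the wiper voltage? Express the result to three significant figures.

The pot divides into 1.798 MΩ above the wiper and 6.722 MΩ below.
R_L loads the lower segment: effective lower R = 5.604 MΩ.
Then V_out = V_DC · 5.604/(1.798 + 5.604) = 23.93 V.

V_out ≈ 23.9 V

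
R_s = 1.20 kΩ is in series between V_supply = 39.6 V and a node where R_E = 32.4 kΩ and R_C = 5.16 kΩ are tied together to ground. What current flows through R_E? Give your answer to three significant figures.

Parallel bank: R_p = 1/(1/32.4 + 1/5.16) = 4.451 kΩ.
V_A = 39.6 × 4.451/5.651 = 31.19 V.
Branch current I = V_A/R_E = 31.19/32.4 = 0.9627 mA.
(Equivalently: I_total = 7.007 mA, then current-divider fraction G_k/ΣG = 0.1374.)

I ≈ 0.963 mA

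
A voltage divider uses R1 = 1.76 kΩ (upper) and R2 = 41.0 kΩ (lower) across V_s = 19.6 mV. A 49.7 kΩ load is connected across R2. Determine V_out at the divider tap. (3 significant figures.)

V_out ≈ 18.2 mV

R2 ‖ R_L = (41.0 × 49.7)/(41.0 + 49.7) = 22.47 kΩ.
Now apply the divider: V_out = 19.6 × 0.9274 = 18.18 mV.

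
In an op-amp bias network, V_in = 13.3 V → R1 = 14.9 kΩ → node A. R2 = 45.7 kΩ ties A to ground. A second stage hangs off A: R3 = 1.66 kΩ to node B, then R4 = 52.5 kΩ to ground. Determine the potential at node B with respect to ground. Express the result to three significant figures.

Looking into the second stage from A: R3 + R4 = 54.16 kΩ appears in parallel with R2.
R2 ‖ (R3+R4) = 24.79 kΩ.
First divider: V_A = V_in · 24.79/(14.9 + 24.79) = 8.307 V.
Stage 2 is unloaded, so V_B = V_A · R4/(R3+R4) = 8.307 × 52.5/54.16 = 8.052 V.

V_B ≈ 8.05 V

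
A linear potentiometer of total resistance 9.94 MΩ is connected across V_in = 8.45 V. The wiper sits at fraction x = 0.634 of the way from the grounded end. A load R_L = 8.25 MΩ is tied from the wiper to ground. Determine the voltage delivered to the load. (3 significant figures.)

V_out ≈ 4.19 V

The pot divides into 3.638 MΩ above the wiper and 6.302 MΩ below.
Lower segment in parallel with the load: 6.302 ‖ 8.25 = 3.573 MΩ.
Loaded-divider output: V_out = 8.45 × 0.4955 = 4.187 V.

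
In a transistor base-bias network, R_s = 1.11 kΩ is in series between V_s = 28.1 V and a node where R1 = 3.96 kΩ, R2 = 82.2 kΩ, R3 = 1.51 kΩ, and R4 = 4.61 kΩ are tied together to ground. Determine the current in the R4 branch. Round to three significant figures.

Parallel bank: R_p = 1/(1/3.96 + 1/82.2 + 1/1.51 + 1/4.61) = 0.8742 kΩ.
V_A = 28.1 × 0.8742/1.984 = 12.38 V.
I(R4) = V_A / R4 = 12.38/4.61 = 2.686 mA.

I ≈ 2.69 mA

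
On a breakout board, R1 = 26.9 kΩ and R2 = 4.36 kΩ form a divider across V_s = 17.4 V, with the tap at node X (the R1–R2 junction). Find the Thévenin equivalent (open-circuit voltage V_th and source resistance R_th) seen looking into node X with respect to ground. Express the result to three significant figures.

With X open, the divider is unloaded: V_th = 17.4 × 4.36/31.26 = 2.427 V.
Zeroing V_s shorts the top of R1 to ground, so R_th = R1 ‖ R2 = 3.752 kΩ.

V_th ≈ 2.43 V, R_th ≈ 3.75 kΩ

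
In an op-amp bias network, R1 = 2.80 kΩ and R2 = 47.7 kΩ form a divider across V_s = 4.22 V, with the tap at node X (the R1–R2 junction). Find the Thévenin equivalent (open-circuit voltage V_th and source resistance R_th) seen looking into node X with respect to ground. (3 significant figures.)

V_th ≈ 3.99 V, R_th ≈ 2.64 kΩ

V_th is the unloaded tap voltage: V_s · R2/(R1+R2) = 4.22 × 0.9446 = 3.986 V.
Zeroing V_s shorts the top of R1 to ground, so R_th = R1 ‖ R2 = 2.645 kΩ.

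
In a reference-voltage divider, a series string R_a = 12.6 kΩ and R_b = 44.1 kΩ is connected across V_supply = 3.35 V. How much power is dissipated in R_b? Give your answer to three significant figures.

P ≈ 0.154 mW

ΣR = 56.70 kΩ → I = 3.35/56.70 = 0.05908 mA.
V(R_b) = I·R = 2.606 V; P = V·I = 2.606 × 0.05908 = 0.1539 mW.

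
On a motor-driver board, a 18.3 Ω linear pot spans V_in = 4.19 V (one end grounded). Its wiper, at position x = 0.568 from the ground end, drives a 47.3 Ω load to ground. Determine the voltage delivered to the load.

The pot divides into 7.906 Ω above the wiper and 10.39 Ω below.
Lower segment in parallel with the load: 10.39 ‖ 47.3 = 8.522 Ω.
Loaded-divider output: V_out = 4.19 × 0.5188 = 2.174 V.

V_out ≈ 2.17 V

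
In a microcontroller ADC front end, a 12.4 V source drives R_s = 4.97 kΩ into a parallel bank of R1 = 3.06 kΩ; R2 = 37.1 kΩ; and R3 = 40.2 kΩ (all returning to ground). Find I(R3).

I ≈ 0.107 mA

Equivalent of the parallel group: R_p = 2.641 kΩ.
V_A = 12.4 × 2.641/7.611 = 4.303 V.
I(R3) = V_A / R3 = 4.303/40.2 = 0.1070 mA.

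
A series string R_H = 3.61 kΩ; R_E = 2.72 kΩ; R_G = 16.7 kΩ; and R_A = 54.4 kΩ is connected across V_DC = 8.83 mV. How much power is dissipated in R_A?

The common current is I = 8.83/77.43 = 0.1140 µA.
P(R_A) = I²·R_A = (0.1140)² × 54.4 = 0.7075 nW.

P ≈ 0.707 nW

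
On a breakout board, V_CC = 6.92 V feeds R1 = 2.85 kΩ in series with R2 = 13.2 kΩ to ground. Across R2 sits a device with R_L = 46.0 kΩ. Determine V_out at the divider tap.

V_out ≈ 5.42 V

R2 ‖ R_L = (13.2 × 46.0)/(13.2 + 46.0) = 10.26 kΩ.
Voltage divider with the loaded lower leg: V_out = 6.92 × 10.26/(2.85 + 10.26) = 6.92 × 0.7826 = 5.415 V.
(Unloaded it would be 5.69 V; the load pulls it down.)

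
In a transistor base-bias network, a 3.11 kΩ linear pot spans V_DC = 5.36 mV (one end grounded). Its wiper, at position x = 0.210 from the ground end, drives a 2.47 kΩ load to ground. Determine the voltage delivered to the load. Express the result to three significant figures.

The pot divides into 2.457 kΩ above the wiper and 0.6531 kΩ below.
Lower segment in parallel with the load: 0.6531 ‖ 2.47 = 0.5165 kΩ.
V_out = 5.36 × 0.5165/(2.457 + 0.5165) = 0.9311 mV.

V_out ≈ 0.931 mV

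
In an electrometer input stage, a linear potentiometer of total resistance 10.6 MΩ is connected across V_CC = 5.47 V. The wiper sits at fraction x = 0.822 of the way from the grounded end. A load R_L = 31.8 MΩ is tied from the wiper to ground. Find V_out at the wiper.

The pot divides into 1.887 MΩ above the wiper and 8.713 MΩ below.
R_L loads the lower segment: effective lower R = 6.839 MΩ.
Loaded-divider output: V_out = 5.47 × 0.7838 = 4.287 V.

V_out ≈ 4.29 V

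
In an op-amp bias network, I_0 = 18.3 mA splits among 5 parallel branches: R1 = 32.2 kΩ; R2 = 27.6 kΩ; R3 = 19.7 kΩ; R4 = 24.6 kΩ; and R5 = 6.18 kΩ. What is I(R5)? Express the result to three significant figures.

Conductances: ΣG = 1/32.2 + 1/27.6 + 1/19.7 + 1/24.6 + 1/6.18 = 0.3205 (1/kΩ).
R5 takes the fraction G_k/ΣG = 0.1618/0.3205 = 0.5049, so I = 18.3 × 0.5049 = 9.239 mA.

I ≈ 9.24 mA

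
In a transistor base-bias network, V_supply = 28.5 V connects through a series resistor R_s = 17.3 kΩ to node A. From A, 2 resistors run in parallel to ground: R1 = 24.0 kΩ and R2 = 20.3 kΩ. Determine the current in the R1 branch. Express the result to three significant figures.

I ≈ 0.462 mA

Parallel bank: R_p = 1/(1/24.0 + 1/20.3) = 11.00 kΩ.
V_A by voltage divider: V_A = 28.5 × 11.00/(17.3 + 11.00) = 11.08 V.
Branch current I = V_A/R1 = 11.08/24.0 = 0.4615 mA.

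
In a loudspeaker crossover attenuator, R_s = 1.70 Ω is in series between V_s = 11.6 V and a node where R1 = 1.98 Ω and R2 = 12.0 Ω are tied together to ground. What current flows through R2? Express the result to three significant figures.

I ≈ 0.483 A

Combine the parallel branches: R_p = (1/1.98 + 1/12.0)⁻¹ = 1.700 Ω.
V_A = 11.6 × 1.700/3.400 = 5.799 V.
Branch current I = V_A/R2 = 5.799/12.0 = 0.4833 A.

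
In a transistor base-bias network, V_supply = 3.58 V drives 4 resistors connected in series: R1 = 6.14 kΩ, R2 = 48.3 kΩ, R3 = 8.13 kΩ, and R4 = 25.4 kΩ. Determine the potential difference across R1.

V ≈ 0.250 V

ΣR = 6.14 + 48.3 + 8.13 + 25.4 = 87.97 kΩ.
Voltage divider: V = V_supply · (6.140 / 87.97) = 3.58 × 0.06980 = 0.2499 V.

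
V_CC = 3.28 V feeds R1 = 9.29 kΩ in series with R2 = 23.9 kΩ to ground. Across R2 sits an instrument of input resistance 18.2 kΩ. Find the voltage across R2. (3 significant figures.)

First combine the lower leg with the load: R2 ‖ R_L = 10.33 kΩ.
Then V_out = V_CC · R2'/(R1 + R2') = 3.28 × 10.33/19.62 = 1.727 V.
(Unloaded it would be 2.36 V; the load pulls it down.)

V_out ≈ 1.73 V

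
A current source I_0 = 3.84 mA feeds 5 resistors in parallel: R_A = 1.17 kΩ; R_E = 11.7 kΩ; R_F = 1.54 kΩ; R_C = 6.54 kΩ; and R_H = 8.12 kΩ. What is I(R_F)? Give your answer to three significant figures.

Total conductance ΣG = 1/1.17 + 1/11.7 + 1/1.54 + 1/6.54 + 1/8.12 = 1.866 (units of 1/kΩ).
By the current-divider rule, I = I_0 · G_k/ΣG = 3.84 × 0.3481 = 1.337 mA.

I ≈ 1.34 mA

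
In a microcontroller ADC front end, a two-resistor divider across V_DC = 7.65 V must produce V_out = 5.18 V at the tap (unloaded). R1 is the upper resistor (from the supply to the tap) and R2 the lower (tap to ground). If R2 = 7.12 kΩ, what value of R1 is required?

R1 ≈ 3.40 kΩ

Required fraction k = V_out/V_DC = 0.6771.
Rearranging, R1 = R2·(1−k)/k = 7.12 × 0.4768 = 3.395 kΩ.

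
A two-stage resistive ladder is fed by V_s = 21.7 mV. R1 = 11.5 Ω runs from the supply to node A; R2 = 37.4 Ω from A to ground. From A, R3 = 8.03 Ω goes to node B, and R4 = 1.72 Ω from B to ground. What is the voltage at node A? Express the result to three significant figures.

Looking into the second stage from A: R3 + R4 = 9.750 Ω appears in parallel with R2.
R2 ‖ (R3+R4) = 7.734 Ω.
V_A = 21.7 × 7.734/(11.5 + 7.734) = 8.725 mV.

V_A ≈ 8.73 mV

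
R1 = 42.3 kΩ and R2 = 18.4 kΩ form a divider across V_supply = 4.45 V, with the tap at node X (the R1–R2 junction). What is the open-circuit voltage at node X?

V_th is the unloaded tap voltage: V_supply · R2/(R1+R2) = 4.45 × 0.3031 = 1.349 V.

V_th ≈ 1.35 V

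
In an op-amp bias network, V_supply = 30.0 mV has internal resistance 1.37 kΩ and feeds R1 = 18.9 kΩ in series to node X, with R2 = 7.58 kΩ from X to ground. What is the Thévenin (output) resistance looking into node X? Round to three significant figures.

R_th ≈ 5.52 kΩ

R1' = 1.37 + 18.9 = 20.27 kΩ (source resistance + R1).
Looking into X with the source shorted: R_th = R1'·R2/(R1'+R2) = 20.27 × 7.58/27.85 = 5.517 kΩ.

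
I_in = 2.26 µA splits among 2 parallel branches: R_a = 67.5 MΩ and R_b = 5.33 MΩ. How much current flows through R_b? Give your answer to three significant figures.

With just two branches, the current splits inversely with resistance.
So I = 2.26 × 67.5/72.83 = 2.095 µA.

I ≈ 2.09 µA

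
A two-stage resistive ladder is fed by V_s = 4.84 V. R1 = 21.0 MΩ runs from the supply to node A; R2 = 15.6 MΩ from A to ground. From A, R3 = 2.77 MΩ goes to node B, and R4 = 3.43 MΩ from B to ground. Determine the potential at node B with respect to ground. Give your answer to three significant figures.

The second stage (R3 + R4 = 6.200 MΩ) loads node A in parallel with R2.
Effective lower resistance at A: R2 ‖ 6.200 = 4.437 MΩ.
So V_A = 4.84 × 0.1744 = 0.8442 V.
V_B = V_A × 0.5532 = 0.4670 V.

V_B ≈ 0.467 V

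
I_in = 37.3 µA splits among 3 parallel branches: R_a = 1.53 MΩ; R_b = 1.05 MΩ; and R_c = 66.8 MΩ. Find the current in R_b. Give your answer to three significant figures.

I ≈ 21.9 µA

Total conductance ΣG = 1/1.53 + 1/1.05 + 1/66.8 = 1.621 (units of 1/MΩ).
Current divider: I(R_b) = I_in · G_k/ΣG = 37.3 × (0.9524/1.621) = 37.3 × 0.5875 = 21.92 µA.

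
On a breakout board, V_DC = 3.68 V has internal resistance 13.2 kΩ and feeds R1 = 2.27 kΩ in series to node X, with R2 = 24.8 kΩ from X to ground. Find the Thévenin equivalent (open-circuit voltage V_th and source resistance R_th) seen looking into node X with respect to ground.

R1' = 13.2 + 2.27 = 15.47 kΩ (source resistance + R1).
With X open, the divider is unloaded: V_th = 3.68 × 24.8/40.27 = 2.266 V.
With V_DC suppressed (replaced by a short), R_th = R1' ‖ R2 = (15.47 × 24.8)/(15.47 + 24.8) = 9.527 kΩ.

V_th ≈ 2.27 V, R_th ≈ 9.53 kΩ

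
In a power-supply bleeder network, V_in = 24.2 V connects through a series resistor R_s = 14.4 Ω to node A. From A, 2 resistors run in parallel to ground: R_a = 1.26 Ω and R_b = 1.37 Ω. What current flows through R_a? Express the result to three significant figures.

Parallel bank: R_p = 1/(1/1.26 + 1/1.37) = 0.6563 Ω.
V_A = 24.2 × 0.6563/15.06 = 1.055 V.
I(R_a) = V_A / R_a = 1.055/1.26 = 0.8373 A.
(Equivalently: I_total = 1.607 A, then current-divider fraction G_k/ΣG = 0.5209.)

I ≈ 0.837 A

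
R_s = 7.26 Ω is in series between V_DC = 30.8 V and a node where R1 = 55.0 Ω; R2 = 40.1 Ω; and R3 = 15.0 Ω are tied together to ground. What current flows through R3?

Equivalent of the parallel group: R_p = 9.109 Ω.
V_A = 30.8 × 9.109/16.37 = 17.14 V.
Branch current I = V_A/R3 = 17.14/15.0 = 1.143 A.
(Equivalently: I_total = 1.882 A, then current-divider fraction G_k/ΣG = 0.6072.)

I ≈ 1.14 A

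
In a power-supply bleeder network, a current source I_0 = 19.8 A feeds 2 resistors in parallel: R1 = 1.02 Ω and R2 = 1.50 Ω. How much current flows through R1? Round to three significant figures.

With just two branches, the current splits inversely with resistance.
I(R1) = 19.8 × 1.50/(1.02 + 1.50) = 19.8 × 0.5952 = 11.79 A.

I ≈ 11.8 A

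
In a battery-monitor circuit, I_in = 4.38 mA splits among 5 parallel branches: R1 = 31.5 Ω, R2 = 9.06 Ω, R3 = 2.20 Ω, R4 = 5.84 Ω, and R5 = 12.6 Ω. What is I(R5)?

Total conductance ΣG = 1/31.5 + 1/9.06 + 1/2.20 + 1/5.84 + 1/12.6 = 0.8473 (units of 1/Ω).
Current divider: I(R5) = I_in · G_k/ΣG = 4.38 × (0.07937/0.8473) = 4.38 × 0.09367 = 0.4103 mA.

I ≈ 0.410 mA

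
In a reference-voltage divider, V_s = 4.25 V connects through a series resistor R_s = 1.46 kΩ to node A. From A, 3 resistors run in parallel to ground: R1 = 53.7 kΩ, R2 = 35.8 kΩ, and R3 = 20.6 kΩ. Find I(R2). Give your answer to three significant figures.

Combine the parallel branches: R_p = (1/53.7 + 1/35.8 + 1/20.6)⁻¹ = 10.52 kΩ.
V_A by voltage divider: V_A = 4.25 × 10.52/(1.46 + 10.52) = 3.732 V.
Branch current I = V_A/R2 = 3.732/35.8 = 0.1042 mA.
(Equivalently: I_total = 0.3549 mA, then current-divider fraction G_k/ΣG = 0.2937.)

I ≈ 0.104 mA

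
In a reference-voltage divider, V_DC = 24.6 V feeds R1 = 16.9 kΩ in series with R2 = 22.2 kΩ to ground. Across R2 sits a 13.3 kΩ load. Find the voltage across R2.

The load sits in parallel with R2, giving an effective lower resistance R2' = R2·R_L/(R2+R_L) = 8.317 kΩ.
Then V_out = V_DC · R2'/(R1 + R2') = 24.6 × 8.317/25.22 = 8.114 V.

V_out ≈ 8.11 V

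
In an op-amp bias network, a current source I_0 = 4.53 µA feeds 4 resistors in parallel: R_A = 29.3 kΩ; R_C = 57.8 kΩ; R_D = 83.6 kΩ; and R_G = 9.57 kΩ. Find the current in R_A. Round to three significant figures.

I ≈ 0.921 µA

Conductances: ΣG = 1/29.3 + 1/57.8 + 1/83.6 + 1/9.57 = 0.1679 (1/kΩ).
By the current-divider rule, I = I_0 · G_k/ΣG = 4.53 × 0.2033 = 0.9209 µA.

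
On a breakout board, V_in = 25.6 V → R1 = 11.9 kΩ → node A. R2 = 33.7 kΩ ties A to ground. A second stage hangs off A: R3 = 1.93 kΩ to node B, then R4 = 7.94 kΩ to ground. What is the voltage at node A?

V_A ≈ 10.0 V

Looking into the second stage from A: R3 + R4 = 9.870 kΩ appears in parallel with R2.
R2 ‖ (R3+R4) = 7.634 kΩ.
V_A = 25.6 × 7.634/(11.9 + 7.634) = 10.00 V.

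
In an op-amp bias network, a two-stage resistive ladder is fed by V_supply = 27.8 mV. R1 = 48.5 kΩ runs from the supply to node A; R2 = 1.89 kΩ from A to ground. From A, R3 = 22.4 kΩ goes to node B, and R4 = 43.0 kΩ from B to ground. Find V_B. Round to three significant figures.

V_B ≈ 0.667 mV

The second stage (R3 + R4 = 65.40 kΩ) loads node A in parallel with R2.
R2 ‖ (R3+R4) = 1.837 kΩ.
V_A = 27.8 × 1.837/(48.5 + 1.837) = 1.014 mV.
Stage 2 is unloaded, so V_B = V_A · R4/(R3+R4) = 1.014 × 43.0/65.40 = 0.6670 mV.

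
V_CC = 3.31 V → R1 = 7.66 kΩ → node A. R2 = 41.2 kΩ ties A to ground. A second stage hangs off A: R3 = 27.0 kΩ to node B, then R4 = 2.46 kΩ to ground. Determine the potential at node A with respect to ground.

V_A ≈ 2.29 V

The second stage (R3 + R4 = 29.46 kΩ) loads node A in parallel with R2.
Effective lower resistance at A: R2 ‖ 29.46 = 17.18 kΩ.
First divider: V_A = V_CC · 17.18/(7.66 + 17.18) = 2.289 V.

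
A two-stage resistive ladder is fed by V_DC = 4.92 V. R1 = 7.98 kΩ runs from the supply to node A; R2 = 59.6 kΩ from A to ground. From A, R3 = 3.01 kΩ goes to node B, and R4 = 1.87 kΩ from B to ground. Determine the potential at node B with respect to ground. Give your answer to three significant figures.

V_B ≈ 0.681 V

The second stage (R3 + R4 = 4.880 kΩ) loads node A in parallel with R2.
R2 ‖ (R3+R4) = 4.511 kΩ.
So V_A = 4.92 × 0.3611 = 1.777 V.
Stage 2 is unloaded, so V_B = V_A · R4/(R3+R4) = 1.777 × 1.87/4.880 = 0.6808 V.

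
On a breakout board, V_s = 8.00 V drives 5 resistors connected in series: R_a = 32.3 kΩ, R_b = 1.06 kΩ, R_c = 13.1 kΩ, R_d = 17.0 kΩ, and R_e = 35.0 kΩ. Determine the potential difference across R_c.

V ≈ 1.06 V

ΣR = 32.3 + 1.06 + 13.1 + 17.0 + 35.0 = 98.46 kΩ.
V = V_s · R/ΣR = 8.00 × 0.1330 = 1.064 V.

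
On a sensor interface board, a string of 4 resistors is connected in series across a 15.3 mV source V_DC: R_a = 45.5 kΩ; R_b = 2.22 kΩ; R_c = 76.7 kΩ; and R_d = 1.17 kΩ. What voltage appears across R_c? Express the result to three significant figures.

V ≈ 9.34 mV

Total series resistance ΣR = 45.5 + 2.22 + 76.7 + 1.17 = 125.6 kΩ.
By the voltage-divider rule, V = 15.3 × 76.70/125.6 = 9.344 mV.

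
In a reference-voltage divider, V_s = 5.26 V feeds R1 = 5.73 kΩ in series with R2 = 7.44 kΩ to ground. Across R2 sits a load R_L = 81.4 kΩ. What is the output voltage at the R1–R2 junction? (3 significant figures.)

The load sits in parallel with R2, giving an effective lower resistance R2' = R2·R_L/(R2+R_L) = 6.817 kΩ.
Now apply the divider: V_out = 5.26 × 0.5433 = 2.858 V.

V_out ≈ 2.86 V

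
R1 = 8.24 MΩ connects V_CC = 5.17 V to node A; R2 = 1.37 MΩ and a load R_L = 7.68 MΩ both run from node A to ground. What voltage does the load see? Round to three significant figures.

V_out ≈ 0.639 V

First combine the lower leg with the load: R2 ‖ R_L = 1.163 MΩ.
Then V_out = V_CC · R2'/(R1 + R2') = 5.17 × 1.163/9.403 = 0.6393 V.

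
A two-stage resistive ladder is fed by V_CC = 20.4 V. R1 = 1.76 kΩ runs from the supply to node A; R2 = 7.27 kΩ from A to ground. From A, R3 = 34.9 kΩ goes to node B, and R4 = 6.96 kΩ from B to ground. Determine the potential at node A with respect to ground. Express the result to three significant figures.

V_A ≈ 15.9 V

Node A sees R2 in parallel with the series input of stage 2, R3 + R4 = 41.86 kΩ.
R2 ‖ (R3+R4) = 6.194 kΩ.
V_A = 20.4 × 6.194/(1.76 + 6.194) = 15.89 V.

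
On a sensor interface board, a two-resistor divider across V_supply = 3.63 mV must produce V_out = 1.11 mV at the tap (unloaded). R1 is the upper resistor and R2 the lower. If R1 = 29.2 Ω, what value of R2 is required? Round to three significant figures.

The divider ratio is R2/(R1+R2) = 1.11/3.63 = 0.3058.
Rearranging, R2 = R1·k/(1−k) = 29.2 × 0.4405 = 12.86 Ω.

R2 ≈ 12.9 Ω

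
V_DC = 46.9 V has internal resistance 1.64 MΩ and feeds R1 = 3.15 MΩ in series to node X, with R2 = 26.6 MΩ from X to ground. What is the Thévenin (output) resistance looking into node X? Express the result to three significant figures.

R_th ≈ 4.06 MΩ

R1' = 1.64 + 3.15 = 4.790 MΩ (source resistance + R1).
With V_DC suppressed (replaced by a short), R_th = R1' ‖ R2 = (4.790 × 26.6)/(4.790 + 26.6) = 4.059 MΩ.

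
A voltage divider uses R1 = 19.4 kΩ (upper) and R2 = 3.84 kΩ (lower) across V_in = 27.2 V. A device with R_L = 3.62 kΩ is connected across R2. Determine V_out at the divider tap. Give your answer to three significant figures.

V_out ≈ 2.38 V

R2 ‖ R_L = (3.84 × 3.62)/(3.84 + 3.62) = 1.863 kΩ.
Then V_out = V_in · R2'/(R1 + R2') = 27.2 × 1.863/21.26 = 2.384 V.
(Unloaded it would be 4.49 V; the load pulls it down.)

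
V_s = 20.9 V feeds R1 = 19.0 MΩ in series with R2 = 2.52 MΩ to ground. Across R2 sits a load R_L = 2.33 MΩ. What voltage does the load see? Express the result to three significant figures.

V_out ≈ 1.25 V

The load sits in parallel with R2, giving an effective lower resistance R2' = R2·R_L/(R2+R_L) = 1.211 MΩ.
Now apply the divider: V_out = 20.9 × 0.05990 = 1.252 V.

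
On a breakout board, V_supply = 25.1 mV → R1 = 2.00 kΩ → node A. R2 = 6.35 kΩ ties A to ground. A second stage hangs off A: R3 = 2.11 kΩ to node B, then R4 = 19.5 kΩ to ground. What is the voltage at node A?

The second stage (R3 + R4 = 21.61 kΩ) loads node A in parallel with R2.
Effective lower resistance at A: R2 ‖ 21.61 = 4.908 kΩ.
V_A = 25.1 × 4.908/(2.00 + 4.908) = 17.83 mV.

V_A ≈ 17.8 mV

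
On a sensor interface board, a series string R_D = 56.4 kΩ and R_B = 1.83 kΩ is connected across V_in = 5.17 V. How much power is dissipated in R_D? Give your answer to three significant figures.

P ≈ 0.445 mW

ΣR = 58.23 kΩ → I = 5.17/58.23 = 0.08879 mA.
P(R_D) = I²·R_D = (0.08879)² × 56.4 = 0.4446 mW.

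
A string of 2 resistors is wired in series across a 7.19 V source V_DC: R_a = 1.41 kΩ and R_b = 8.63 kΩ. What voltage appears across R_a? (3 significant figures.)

Total series resistance ΣR = 1.41 + 8.63 = 10.04 kΩ.
By the voltage-divider rule, V = 7.19 × 1.410/10.04 = 1.010 V.

V ≈ 1.01 V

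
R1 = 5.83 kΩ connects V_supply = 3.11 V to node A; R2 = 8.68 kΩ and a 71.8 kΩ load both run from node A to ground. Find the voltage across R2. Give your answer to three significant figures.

First combine the lower leg with the load: R2 ‖ R_L = 7.744 kΩ.
Now apply the divider: V_out = 3.11 × 0.5705 = 1.774 V.

V_out ≈ 1.77 V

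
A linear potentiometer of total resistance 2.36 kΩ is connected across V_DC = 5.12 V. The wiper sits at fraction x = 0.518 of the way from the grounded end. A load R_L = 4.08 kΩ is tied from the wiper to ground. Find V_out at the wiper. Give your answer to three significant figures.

Split the track: R_lower = x·R_p = 1.222 kΩ, R_upper = (1−x)·R_p = 1.138 kΩ.
Lower segment in parallel with the load: 1.222 ‖ 4.08 = 0.9406 kΩ.
Then V_out = V_DC · 0.9406/(1.138 + 0.9406) = 2.317 V.
(Unloaded: V_out = x·V_DC = 2.65 V.)

V_out ≈ 2.32 V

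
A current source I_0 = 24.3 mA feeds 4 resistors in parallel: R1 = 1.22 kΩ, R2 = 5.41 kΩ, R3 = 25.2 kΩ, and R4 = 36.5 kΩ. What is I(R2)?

I ≈ 4.19 mA

Conductances: ΣG = 1/1.22 + 1/5.41 + 1/25.2 + 1/36.5 = 1.072 (1/kΩ).
By the current-divider rule, I = I_0 · G_k/ΣG = 24.3 × 0.1725 = 4.192 mA.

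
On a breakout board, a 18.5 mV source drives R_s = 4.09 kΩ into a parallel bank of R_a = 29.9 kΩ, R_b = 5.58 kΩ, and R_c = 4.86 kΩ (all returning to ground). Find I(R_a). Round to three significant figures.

I ≈ 0.228 µA

Equivalent of the parallel group: R_p = 2.390 kΩ.
V_A by voltage divider: V_A = 18.5 × 2.390/(4.09 + 2.390) = 6.823 mV.
I(R_a) = V_A / R_a = 6.823/29.9 = 0.2282 µA.
(Check via current divider: I_total = 2.855 µA; share G_k/ΣG = 0.07993 → same result.)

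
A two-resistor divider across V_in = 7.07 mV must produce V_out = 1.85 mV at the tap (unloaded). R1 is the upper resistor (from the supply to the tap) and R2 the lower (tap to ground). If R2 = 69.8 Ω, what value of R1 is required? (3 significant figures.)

The divider ratio is R2/(R1+R2) = 1.85/7.07 = 0.2617.
So R1 = R2 · (V_in/V_out − 1) = 69.8 × (7.07/1.85 − 1) = 69.8 × 2.822 = 196.9 Ω.

R1 ≈ 197 Ω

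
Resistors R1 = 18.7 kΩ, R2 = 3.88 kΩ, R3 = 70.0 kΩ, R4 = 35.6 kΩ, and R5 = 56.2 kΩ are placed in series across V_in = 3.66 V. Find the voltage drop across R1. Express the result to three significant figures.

V ≈ 0.371 V

Total series resistance ΣR = 18.7 + 3.88 + 70.0 + 35.6 + 56.2 = 184.4 kΩ.
By the voltage-divider rule, V = 3.66 × 18.70/184.4 = 0.3712 V.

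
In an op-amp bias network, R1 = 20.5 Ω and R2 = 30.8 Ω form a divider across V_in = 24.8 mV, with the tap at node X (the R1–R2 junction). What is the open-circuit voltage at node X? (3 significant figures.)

V_th ≈ 14.9 mV

V_th is the unloaded tap voltage: V_in · R2/(R1+R2) = 24.8 × 0.6004 = 14.89 mV.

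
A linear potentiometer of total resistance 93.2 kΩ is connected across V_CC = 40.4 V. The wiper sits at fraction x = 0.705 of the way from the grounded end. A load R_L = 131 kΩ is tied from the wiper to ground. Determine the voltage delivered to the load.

Split the track: R_lower = x·R_p = 65.71 kΩ, R_upper = (1−x)·R_p = 27.49 kΩ.
(x·R_p) ‖ R_L = 43.76 kΩ.
Then V_out = V_CC · 43.76/(27.49 + 43.76) = 24.81 V.

V_out ≈ 24.8 V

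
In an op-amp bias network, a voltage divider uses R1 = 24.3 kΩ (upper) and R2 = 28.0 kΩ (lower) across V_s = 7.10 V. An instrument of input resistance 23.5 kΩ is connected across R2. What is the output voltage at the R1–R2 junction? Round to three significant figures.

V_out ≈ 2.45 V

R2 ‖ R_L = (28.0 × 23.5)/(28.0 + 23.5) = 12.78 kΩ.
Now apply the divider: V_out = 7.10 × 0.3446 = 2.447 V.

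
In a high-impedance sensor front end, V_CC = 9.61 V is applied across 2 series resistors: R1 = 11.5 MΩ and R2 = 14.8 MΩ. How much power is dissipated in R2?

P ≈ 1.98 µW

The common current is I = 9.61/26.30 = 0.3654 µA.
P(R2) = I²·R2 = (0.3654)² × 14.8 = 1.976 µW.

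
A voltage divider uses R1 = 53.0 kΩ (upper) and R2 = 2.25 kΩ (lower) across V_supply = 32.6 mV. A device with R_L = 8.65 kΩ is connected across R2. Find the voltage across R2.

V_out ≈ 1.06 mV

R2 ‖ R_L = (2.25 × 8.65)/(2.25 + 8.65) = 1.786 kΩ.
Now apply the divider: V_out = 32.6 × 0.03259 = 1.062 mV.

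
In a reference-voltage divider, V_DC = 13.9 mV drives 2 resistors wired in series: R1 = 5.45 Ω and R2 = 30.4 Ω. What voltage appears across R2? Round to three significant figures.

V ≈ 11.8 mV

ΣR = 5.45 + 30.4 = 35.85 Ω.
Voltage divider: V = V_DC · (30.40 / 35.85) = 13.9 × 0.8480 = 11.79 mV.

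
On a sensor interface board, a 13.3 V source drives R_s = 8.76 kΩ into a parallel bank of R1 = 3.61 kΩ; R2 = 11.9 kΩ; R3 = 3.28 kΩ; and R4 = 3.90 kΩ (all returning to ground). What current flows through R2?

Combine the parallel branches: R_p = (1/3.61 + 1/11.9 + 1/3.28 + 1/3.90)⁻¹ = 1.084 kΩ.
V_A by voltage divider: V_A = 13.3 × 1.084/(8.76 + 1.084) = 1.465 V.
I(R2) = V_A / R2 = 1.465/11.9 = 0.1231 mA.
(Equivalently: I_total = 1.351 mA, then current-divider fraction G_k/ΣG = 0.09111.)

I ≈ 0.123 mA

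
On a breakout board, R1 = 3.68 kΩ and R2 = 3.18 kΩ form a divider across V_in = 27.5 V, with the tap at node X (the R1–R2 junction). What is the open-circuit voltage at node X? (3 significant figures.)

V_th ≈ 12.7 V

Open-circuit (no load on X): V_th = V_in · R2/(R1 + R2) = 27.5 × 3.18/(3.680 + 3.18) = 12.75 V.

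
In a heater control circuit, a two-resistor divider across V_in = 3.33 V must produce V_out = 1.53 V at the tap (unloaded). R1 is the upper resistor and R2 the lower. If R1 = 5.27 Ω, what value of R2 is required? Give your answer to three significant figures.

R2 ≈ 4.48 Ω

Required fraction k = V_out/V_in = 0.4595.
R2 = R1 · 0.4595/(1 − 0.4595) = 4.479 Ω.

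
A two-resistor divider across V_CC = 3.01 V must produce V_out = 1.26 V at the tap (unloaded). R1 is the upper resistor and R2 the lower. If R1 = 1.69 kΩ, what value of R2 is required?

R2 ≈ 1.22 kΩ

V_out/V_CC = R2/(R1+R2) = 0.4186.
Rearranging, R2 = R1·k/(1−k) = 1.69 × 0.7200 = 1.217 kΩ.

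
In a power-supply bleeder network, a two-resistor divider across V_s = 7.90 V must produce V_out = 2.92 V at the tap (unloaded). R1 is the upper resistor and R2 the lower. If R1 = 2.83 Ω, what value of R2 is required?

R2 ≈ 1.66 Ω

The divider ratio is R2/(R1+R2) = 2.92/7.90 = 0.3696.
R2 = R1 · 0.3696/(1 − 0.3696) = 1.659 Ω.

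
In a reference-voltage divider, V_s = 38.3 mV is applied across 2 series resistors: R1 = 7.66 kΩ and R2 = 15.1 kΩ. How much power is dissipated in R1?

Series current I = V_s/ΣR = 38.3/22.76 = 1.683 µA.
V(R1) = I·R = 12.89 mV; P = V·I = 12.89 × 1.683 = 21.69 nW.

P ≈ 21.7 nW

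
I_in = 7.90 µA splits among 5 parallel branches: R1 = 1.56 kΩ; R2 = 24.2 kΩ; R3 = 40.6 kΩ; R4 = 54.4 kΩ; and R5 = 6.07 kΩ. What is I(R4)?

Conductances: ΣG = 1/1.56 + 1/24.2 + 1/40.6 + 1/54.4 + 1/6.07 = 0.8901 (1/kΩ).
By the current-divider rule, I = I_in · G_k/ΣG = 7.90 × 0.02065 = 0.1631 µA.

I ≈ 0.163 µA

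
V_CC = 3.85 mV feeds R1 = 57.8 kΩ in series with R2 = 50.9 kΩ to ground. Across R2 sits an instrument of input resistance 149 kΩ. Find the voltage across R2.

R2 ‖ R_L = (50.9 × 149)/(50.9 + 149) = 37.94 kΩ.
Now apply the divider: V_out = 3.85 × 0.3963 = 1.526 mV.

V_out ≈ 1.53 mV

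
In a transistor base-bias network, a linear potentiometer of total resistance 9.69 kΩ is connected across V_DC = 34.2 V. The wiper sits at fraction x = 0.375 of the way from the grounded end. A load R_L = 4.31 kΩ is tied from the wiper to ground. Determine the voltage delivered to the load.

The pot divides into 6.056 kΩ above the wiper and 3.634 kΩ below.
R_L loads the lower segment: effective lower R = 1.972 kΩ.
Loaded-divider output: V_out = 34.2 × 0.2456 = 8.399 V.

V_out ≈ 8.40 V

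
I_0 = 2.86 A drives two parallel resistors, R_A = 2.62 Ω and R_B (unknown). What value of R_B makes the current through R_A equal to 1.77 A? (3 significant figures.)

The fraction through R_A equals R_B/(R_A+R_B).
With f = 0.6189, R_B = R_A · f/(1−f) = 2.62 × 1.624 = 4.254 Ω.

R_B ≈ 4.25 Ω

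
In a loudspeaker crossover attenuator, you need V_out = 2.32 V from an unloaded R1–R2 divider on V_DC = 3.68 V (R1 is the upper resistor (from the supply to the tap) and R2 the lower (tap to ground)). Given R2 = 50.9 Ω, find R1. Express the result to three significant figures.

R1 ≈ 29.8 Ω

V_out/V_DC = R2/(R1+R2) = 0.6304.
So R1 = R2 · (V_DC/V_out − 1) = 50.9 × (3.68/2.32 − 1) = 50.9 × 0.5862 = 29.84 Ω.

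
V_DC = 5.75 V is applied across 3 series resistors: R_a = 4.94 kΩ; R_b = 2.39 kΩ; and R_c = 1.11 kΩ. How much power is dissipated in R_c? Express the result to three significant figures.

P ≈ 0.515 mW

ΣR = 8.440 kΩ → I = 5.75/8.440 = 0.6813 mA.
P = I²R = 0.4641 × 1.11 = 0.5152 mW.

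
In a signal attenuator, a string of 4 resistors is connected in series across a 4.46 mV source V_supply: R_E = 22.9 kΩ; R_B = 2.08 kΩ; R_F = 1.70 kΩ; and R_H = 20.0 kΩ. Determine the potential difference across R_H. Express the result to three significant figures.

V ≈ 1.91 mV

Series total: ΣR = 22.9 + 2.08 + 1.70 + 20.0 = 46.68 kΩ.
By the voltage-divider rule, V = 4.46 × 20.00/46.68 = 1.911 mV.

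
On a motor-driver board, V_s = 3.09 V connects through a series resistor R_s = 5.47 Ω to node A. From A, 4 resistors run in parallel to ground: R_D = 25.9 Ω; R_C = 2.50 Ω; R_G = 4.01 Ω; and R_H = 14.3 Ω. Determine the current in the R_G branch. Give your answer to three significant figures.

Parallel bank: R_p = 1/(1/25.9 + 1/2.50 + 1/4.01 + 1/14.3) = 1.319 Ω.
V_A = 3.09 × 1.319/6.789 = 0.6005 V.
Branch current I = V_A/R_G = 0.6005/4.01 = 0.1497 A.
(Check via current divider: I_total = 0.4551 A; share G_k/ΣG = 0.3290 → same result.)

I ≈ 0.150 A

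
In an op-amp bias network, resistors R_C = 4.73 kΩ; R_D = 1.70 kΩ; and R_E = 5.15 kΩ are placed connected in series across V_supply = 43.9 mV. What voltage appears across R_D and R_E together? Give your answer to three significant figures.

V ≈ 26.0 mV

ΣR = 4.73 + 1.70 + 5.15 = 11.58 kΩ.
R_{R_D..R_E} = 1.70 + 5.15 = 6.850 kΩ.
By the voltage-divider rule, V = 43.9 × 6.850/11.58 = 25.97 mV.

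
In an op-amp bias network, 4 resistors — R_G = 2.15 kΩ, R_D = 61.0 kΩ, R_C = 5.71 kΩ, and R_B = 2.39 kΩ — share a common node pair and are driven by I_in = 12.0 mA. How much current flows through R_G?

I ≈ 5.19 mA

Total conductance ΣG = 1/2.15 + 1/61.0 + 1/5.71 + 1/2.39 = 1.075 (units of 1/kΩ).
R_G takes the fraction G_k/ΣG = 0.4651/1.075 = 0.4326, so I = 12.0 × 0.4326 = 5.192 mA.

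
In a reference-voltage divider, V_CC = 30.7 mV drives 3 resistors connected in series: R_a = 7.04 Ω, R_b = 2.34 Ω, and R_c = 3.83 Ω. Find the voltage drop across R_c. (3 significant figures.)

ΣR = 7.04 + 2.34 + 3.83 = 13.21 Ω.
By the voltage-divider rule, V = 30.7 × 3.830/13.21 = 8.901 mV.

V ≈ 8.90 mV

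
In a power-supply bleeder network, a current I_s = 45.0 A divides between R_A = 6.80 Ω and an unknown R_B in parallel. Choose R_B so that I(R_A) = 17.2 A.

The fraction through R_A equals R_B/(R_A+R_B).
With f = 0.3822, R_B = R_A · f/(1−f) = 6.80 × 0.6187 = 4.207 Ω.

R_B ≈ 4.21 Ω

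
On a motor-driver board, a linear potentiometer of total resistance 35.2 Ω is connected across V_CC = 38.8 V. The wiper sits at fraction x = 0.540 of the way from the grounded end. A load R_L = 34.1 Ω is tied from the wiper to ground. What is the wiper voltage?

The pot divides into 16.19 Ω above the wiper and 19.01 Ω below.
Lower segment in parallel with the load: 19.01 ‖ 34.1 = 12.20 Ω.
Loaded-divider output: V_out = 38.8 × 0.4298 = 16.68 V.

V_out ≈ 16.7 V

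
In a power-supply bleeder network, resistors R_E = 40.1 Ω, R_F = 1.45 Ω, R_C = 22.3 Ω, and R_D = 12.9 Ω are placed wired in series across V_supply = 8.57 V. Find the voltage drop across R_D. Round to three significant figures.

V ≈ 1.44 V

Total series resistance ΣR = 40.1 + 1.45 + 22.3 + 12.9 = 76.75 Ω.
Voltage divider: V = V_supply · (12.90 / 76.75) = 8.57 × 0.1681 = 1.440 V.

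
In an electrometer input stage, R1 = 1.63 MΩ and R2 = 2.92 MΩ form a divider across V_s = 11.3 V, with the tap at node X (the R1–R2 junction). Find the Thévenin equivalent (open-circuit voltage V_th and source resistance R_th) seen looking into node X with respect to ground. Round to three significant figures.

With X open, the divider is unloaded: V_th = 11.3 × 2.92/4.550 = 7.252 V.
With V_s suppressed (replaced by a short), R_th = R1 ‖ R2 = (1.630 × 2.92)/(1.630 + 2.92) = 1.046 MΩ.

V_th ≈ 7.25 V, R_th ≈ 1.05 MΩ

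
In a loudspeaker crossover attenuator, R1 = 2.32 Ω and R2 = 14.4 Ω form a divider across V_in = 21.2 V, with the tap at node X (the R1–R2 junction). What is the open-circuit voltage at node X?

V_th ≈ 18.3 V

V_th is the unloaded tap voltage: V_in · R2/(R1+R2) = 21.2 × 0.8612 = 18.26 V.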